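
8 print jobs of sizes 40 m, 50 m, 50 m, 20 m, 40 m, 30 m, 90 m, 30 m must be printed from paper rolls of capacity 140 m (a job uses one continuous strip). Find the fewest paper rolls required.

Total = 90 + 50 + 50 + 40 + 40 + 30 + 30 + 20 = 350 m.
Lower bound: ⌈350/140⌉ = 3 paper rolls.
A packing using 3 paper rolls:
  roll 1: 90 + 50 = 140
  roll 2: 50 + 40 + 40 = 130
  roll 3: 30 + 30 + 20 = 80
This matches the lower bound, so 3 is optimal.

3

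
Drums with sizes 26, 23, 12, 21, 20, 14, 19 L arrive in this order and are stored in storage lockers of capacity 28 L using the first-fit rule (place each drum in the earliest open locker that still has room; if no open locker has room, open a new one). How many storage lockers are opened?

  26 → locker 1 (new)  [load 26/28]
  23 → locker 2 (new)  [load 23/28]
  12 → locker 3 (new)  [load 12/28]
  21 → locker 4 (new)  [load 21/28]
  20 → locker 5 (new)  [load 20/28]
  14 → locker 3  [load 26/28]
  19 → locker 6 (new)  [load 19/28]
6 storage lockers opened.

6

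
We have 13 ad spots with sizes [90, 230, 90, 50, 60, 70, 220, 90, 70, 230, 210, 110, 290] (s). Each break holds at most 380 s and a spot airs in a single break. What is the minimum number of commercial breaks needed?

Total = 290 + 230 + 230 + 220 + 210 + 110 + 90 + 90 + 90 + 70 + 70 + 60 + 50 = 1810 s.
Lower bound: ⌈1810/380⌉ = 5 commercial breaks.
A packing using 5 commercial breaks:
  break 1: 290 + 90 = 380
  break 2: 230 + 110 = 340
  break 3: 230 + 90 + 60 = 380
  break 4: 220 + 90 + 70 = 380
  break 5: 210 + 70 + 50 = 330
This matches the lower bound, so 5 is optimal.

5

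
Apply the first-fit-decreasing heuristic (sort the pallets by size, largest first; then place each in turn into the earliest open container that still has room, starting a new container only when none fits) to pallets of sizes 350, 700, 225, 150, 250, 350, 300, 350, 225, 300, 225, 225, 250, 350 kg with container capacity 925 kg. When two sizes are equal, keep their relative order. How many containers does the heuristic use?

Sorted descending: 700, 350, 350, 350, 350, 300, 300, 250, 250, 225, 225, 225, 225, 150.
  700 → container 1 (new)  [load 700/925]
  350 → container 2 (new)  [load 350/925]
  350 → container 2  [load 700/925]
  350 → container 3 (new)  [load 350/925]
  350 → container 3  [load 700/925]
  300 → container 4 (new)  [load 300/925]
  300 → container 4  [load 600/925]
  250 → container 4  [load 850/925]
  250 → container 5 (new)  [load 250/925]
  225 → container 1  [load 925/925]
  225 → container 2  [load 925/925]
  225 → container 3  [load 925/925]
  225 → container 5  [load 475/925]
  150 → container 5  [load 625/925]
5 containers opened.

5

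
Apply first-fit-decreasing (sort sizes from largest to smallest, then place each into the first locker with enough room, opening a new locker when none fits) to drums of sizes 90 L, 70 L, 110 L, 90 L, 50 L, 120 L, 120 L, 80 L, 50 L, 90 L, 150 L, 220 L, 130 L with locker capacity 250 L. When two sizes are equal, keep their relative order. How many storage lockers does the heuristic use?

Sorted descending: 220, 150, 130, 120, 120, 110, 90, 90, 90, 80, 70, 50, 50.
  220 → locker 1 (new)  [load 220/250]
  150 → locker 2 (new)  [load 150/250]
  130 → locker 3 (new)  [load 130/250]
  120 → locker 3  [load 250/250]
  120 → locker 4 (new)  [load 120/250]
  110 → locker 4  [load 230/250]
  90 → locker 2  [load 240/250]
  90 → locker 5 (new)  [load 90/250]
  90 → locker 5  [load 180/250]
  80 → locker 6 (new)  [load 80/250]
  70 → locker 5  [load 250/250]
  50 → locker 6  [load 130/250]
  50 → locker 6  [load 180/250]
6 storage lockers opened.

6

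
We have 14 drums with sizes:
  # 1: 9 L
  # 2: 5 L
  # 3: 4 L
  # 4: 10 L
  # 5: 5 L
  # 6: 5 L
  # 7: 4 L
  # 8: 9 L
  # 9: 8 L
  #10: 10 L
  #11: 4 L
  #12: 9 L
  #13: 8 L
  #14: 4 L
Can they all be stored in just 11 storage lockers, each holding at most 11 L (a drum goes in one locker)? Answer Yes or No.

Yes

A valid assignment using 11 storage lockers:
  locker 1: 10 = 10
  locker 2: 10 = 10
  locker 3: 9 = 9
  locker 4: 9 = 9
  locker 5: 9 = 9
  locker 6: 8 = 8
  locker 7: 8 = 8
  locker 8: 5 + 5 = 10
  locker 9: 5 + 4 = 9
  locker 10: 4 + 4 = 8
  locker 11: 4 = 4
Every load is within 11 L, so 11 storage lockers suffice.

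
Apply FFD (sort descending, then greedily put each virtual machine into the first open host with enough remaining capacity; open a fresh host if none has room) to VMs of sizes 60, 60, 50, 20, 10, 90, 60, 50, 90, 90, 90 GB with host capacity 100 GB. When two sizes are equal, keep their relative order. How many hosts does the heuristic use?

Sorted descending: 90, 90, 90, 90, 60, 60, 60, 50, 50, 20, 10.
  90 → host 1 (new)  [load 90/100]
  90 → host 2 (new)  [load 90/100]
  90 → host 3 (new)  [load 90/100]
  90 → host 4 (new)  [load 90/100]
  60 → host 5 (new)  [load 60/100]
  60 → host 6 (new)  [load 60/100]
  60 → host 7 (new)  [load 60/100]
  50 → host 8 (new)  [load 50/100]
  50 → host 8  [load 100/100]
  20 → host 5  [load 80/100]
  10 → host 1  [load 100/100]
8 hosts opened.

8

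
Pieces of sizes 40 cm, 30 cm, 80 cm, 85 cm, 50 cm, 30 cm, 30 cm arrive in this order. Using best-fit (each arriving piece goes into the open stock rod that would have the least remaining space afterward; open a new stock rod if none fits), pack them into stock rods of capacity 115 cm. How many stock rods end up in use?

  40 → stock rod 1 (new)  [load 40/115]
  30 → stock rod 1  [load 70/115]
  80 → stock rod 2 (new)  [load 80/115]
  85 → stock rod 3 (new)  [load 85/115]
  50 → stock rod 4 (new)  [load 50/115]
  30 → stock rod 3  [load 115/115]
  30 → stock rod 2  [load 110/115]
4 stock rods opened.

4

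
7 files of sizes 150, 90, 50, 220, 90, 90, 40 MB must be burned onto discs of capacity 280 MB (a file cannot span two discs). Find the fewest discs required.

Total = 220 + 150 + 90 + 90 + 90 + 50 + 40 = 730 MB.
Lower bound: ⌈730/280⌉ = 3 discs.
A packing using 3 discs:
  disc 1: 220 + 50 = 270
  disc 2: 150 + 90 + 40 = 280
  disc 3: 90 + 90 = 180
This matches the lower bound, so 3 is optimal.

3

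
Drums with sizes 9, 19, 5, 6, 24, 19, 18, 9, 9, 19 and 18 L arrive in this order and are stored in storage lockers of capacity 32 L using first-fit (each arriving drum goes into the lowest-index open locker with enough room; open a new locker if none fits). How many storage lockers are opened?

6

  9 → locker 1 (new)  [load 9/32]
  19 → locker 1  [load 28/32]
  5 → locker 2 (new)  [load 5/32]
  6 → locker 2  [load 11/32]
  24 → locker 3 (new)  [load 24/32]
  19 → locker 2  [load 30/32]
  18 → locker 4 (new)  [load 18/32]
  9 → locker 4  [load 27/32]
  9 → locker 5 (new)  [load 9/32]
  19 → locker 5  [load 28/32]
  18 → locker 6 (new)  [load 18/32]
6 storage lockers opened.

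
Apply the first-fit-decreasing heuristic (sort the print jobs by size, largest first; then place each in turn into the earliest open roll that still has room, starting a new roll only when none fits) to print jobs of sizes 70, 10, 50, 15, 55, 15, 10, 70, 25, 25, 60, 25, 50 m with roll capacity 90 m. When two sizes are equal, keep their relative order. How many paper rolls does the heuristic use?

Sorted descending: 70, 70, 60, 55, 50, 50, 25, 25, 25, 15, 15, 10, 10.
  70 → roll 1 (new)  [load 70/90]
  70 → roll 2 (new)  [load 70/90]
  60 → roll 3 (new)  [load 60/90]
  55 → roll 4 (new)  [load 55/90]
  50 → roll 5 (new)  [load 50/90]
  50 → roll 6 (new)  [load 50/90]
  25 → roll 3  [load 85/90]
  25 → roll 4  [load 80/90]
  25 → roll 5  [load 75/90]
  15 → roll 1  [load 85/90]
  15 → roll 2  [load 85/90]
  10 → roll 4  [load 90/90]
  10 → roll 5  [load 85/90]
6 paper rolls opened.

6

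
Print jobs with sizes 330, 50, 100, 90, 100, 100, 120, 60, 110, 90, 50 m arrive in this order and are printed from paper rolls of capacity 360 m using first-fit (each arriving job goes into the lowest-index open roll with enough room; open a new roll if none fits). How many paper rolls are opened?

4

  330 → roll 1 (new)  [load 330/360]
  50 → roll 2 (new)  [load 50/360]
  100 → roll 2  [load 150/360]
  90 → roll 2  [load 240/360]
  100 → roll 2  [load 340/360]
  100 → roll 3 (new)  [load 100/360]
  120 → roll 3  [load 220/360]
  60 → roll 3  [load 280/360]
  110 → roll 4 (new)  [load 110/360]
  90 → roll 4  [load 200/360]
  50 → roll 3  [load 330/360]
4 paper rolls opened.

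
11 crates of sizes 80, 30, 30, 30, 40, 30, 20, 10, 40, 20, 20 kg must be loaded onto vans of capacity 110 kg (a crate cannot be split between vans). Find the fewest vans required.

Total = 80 + 40 + 40 + 30 + 30 + 30 + 30 + 20 + 20 + 20 + 10 = 350 kg.
Lower bound: ⌈350/110⌉ = 4 vans.
A packing using 4 vans:
  van 1: 80 + 30 = 110
  van 2: 40 + 40 + 30 = 110
  van 3: 30 + 30 + 20 + 20 + 10 = 110
  van 4: 20 = 20
This matches the lower bound, so 4 is optimal.

4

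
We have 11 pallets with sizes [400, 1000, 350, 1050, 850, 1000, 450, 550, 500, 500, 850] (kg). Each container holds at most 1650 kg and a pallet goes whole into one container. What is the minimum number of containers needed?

Total = 1050 + 1000 + 1000 + 850 + 850 + 550 + 500 + 500 + 450 + 400 + 350 = 7500 kg.
Lower bound: ⌈7500/1650⌉ = 5 containers.
A packing using 5 containers:
  container 1: 1050 + 550 = 1600
  container 2: 1000 + 500 = 1500
  container 3: 1000 + 500 = 1500
  container 4: 850 + 450 + 350 = 1650
  container 5: 850 + 400 = 1250
This matches the lower bound, so 5 is optimal.

5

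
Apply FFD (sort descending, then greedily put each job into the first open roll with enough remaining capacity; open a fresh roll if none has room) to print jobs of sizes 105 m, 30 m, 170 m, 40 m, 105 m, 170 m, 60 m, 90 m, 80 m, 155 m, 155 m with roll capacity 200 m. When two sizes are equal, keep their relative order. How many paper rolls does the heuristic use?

7

Sorted descending: 170, 170, 155, 155, 105, 105, 90, 80, 60, 40, 30.
  170 → roll 1 (new)  [load 170/200]
  170 → roll 2 (new)  [load 170/200]
  155 → roll 3 (new)  [load 155/200]
  155 → roll 4 (new)  [load 155/200]
  105 → roll 5 (new)  [load 105/200]
  105 → roll 6 (new)  [load 105/200]
  90 → roll 5  [load 195/200]
  80 → roll 6  [load 185/200]
  60 → roll 7 (new)  [load 60/200]
  40 → roll 3  [load 195/200]
  30 → roll 1  [load 200/200]
7 paper rolls opened.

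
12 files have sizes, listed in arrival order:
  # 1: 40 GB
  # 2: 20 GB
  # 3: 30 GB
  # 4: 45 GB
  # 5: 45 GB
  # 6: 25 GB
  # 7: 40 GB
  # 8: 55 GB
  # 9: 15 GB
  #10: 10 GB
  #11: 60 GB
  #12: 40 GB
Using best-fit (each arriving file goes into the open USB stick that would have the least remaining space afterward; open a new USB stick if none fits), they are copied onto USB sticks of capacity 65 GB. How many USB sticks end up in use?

8

  40 → USB stick 1 (new)  [load 40/65]
  20 → USB stick 1  [load 60/65]
  30 → USB stick 2 (new)  [load 30/65]
  45 → USB stick 3 (new)  [load 45/65]
  45 → USB stick 4 (new)  [load 45/65]
  25 → USB stick 2  [load 55/65]
  40 → USB stick 5 (new)  [load 40/65]
  55 → USB stick 6 (new)  [load 55/65]
  15 → USB stick 3  [load 60/65]
  10 → USB stick 2  [load 65/65]
  60 → USB stick 7 (new)  [load 60/65]
  40 → USB stick 8 (new)  [load 40/65]
8 USB sticks opened.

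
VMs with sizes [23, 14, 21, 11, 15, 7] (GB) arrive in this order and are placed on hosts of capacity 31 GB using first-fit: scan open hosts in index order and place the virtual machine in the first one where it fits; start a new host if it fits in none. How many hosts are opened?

4

  23 → host 1 (new)  [load 23/31]
  14 → host 2 (new)  [load 14/31]
  21 → host 3 (new)  [load 21/31]
  11 → host 2  [load 25/31]
  15 → host 4 (new)  [load 15/31]
  7 → host 1  [load 30/31]
4 hosts opened.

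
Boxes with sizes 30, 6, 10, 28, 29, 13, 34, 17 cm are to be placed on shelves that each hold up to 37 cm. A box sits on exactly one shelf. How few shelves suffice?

6

Total = 34 + 30 + 29 + 28 + 17 + 13 + 10 + 6 = 167 cm.
Lower bound: ⌈167/37⌉ = 5 shelves.
A packing using 6 shelves:
  shelf 1: 34 = 34
  shelf 2: 30 + 6 = 36
  shelf 3: 29 = 29
  shelf 4: 28 = 28
  shelf 5: 17 + 13 = 30
  shelf 6: 10 = 10
No arrangement into 5 shelves stays within capacity, so 6 is optimal.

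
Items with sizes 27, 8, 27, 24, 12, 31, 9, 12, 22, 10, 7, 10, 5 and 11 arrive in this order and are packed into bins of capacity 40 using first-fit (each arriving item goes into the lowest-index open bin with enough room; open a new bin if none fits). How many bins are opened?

  27 → bin 1 (new)  [load 27/40]
  8 → bin 1  [load 35/40]
  27 → bin 2 (new)  [load 27/40]
  24 → bin 3 (new)  [load 24/40]
  12 → bin 2  [load 39/40]
  31 → bin 4 (new)  [load 31/40]
  9 → bin 3  [load 33/40]
  12 → bin 5 (new)  [load 12/40]
  22 → bin 5  [load 34/40]
  10 → bin 6 (new)  [load 10/40]
  7 → bin 3  [load 40/40]
  10 → bin 6  [load 20/40]
  5 → bin 1  [load 40/40]
  11 → bin 6  [load 31/40]
6 bins opened.

6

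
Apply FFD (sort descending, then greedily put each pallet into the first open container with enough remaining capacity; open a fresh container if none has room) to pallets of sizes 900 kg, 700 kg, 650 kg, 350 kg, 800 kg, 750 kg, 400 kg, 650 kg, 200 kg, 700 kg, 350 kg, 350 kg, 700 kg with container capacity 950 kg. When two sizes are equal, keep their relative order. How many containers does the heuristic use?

Sorted descending: 900, 800, 750, 700, 700, 700, 650, 650, 400, 350, 350, 350, 200.
  900 → container 1 (new)  [load 900/950]
  800 → container 2 (new)  [load 800/950]
  750 → container 3 (new)  [load 750/950]
  700 → container 4 (new)  [load 700/950]
  700 → container 5 (new)  [load 700/950]
  700 → container 6 (new)  [load 700/950]
  650 → container 7 (new)  [load 650/950]
  650 → container 8 (new)  [load 650/950]
  400 → container 9 (new)  [load 400/950]
  350 → container 9  [load 750/950]
  350 → container 10 (new)  [load 350/950]
  350 → container 10  [load 700/950]
  200 → container 3  [load 950/950]
10 containers opened.

10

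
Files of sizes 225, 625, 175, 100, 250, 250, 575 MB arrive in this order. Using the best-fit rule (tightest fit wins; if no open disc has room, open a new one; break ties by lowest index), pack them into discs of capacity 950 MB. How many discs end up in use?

3

  225 → disc 1 (new)  [load 225/950]
  625 → disc 1  [load 850/950]
  175 → disc 2 (new)  [load 175/950]
  100 → disc 1  [load 950/950]
  250 → disc 2  [load 425/950]
  250 → disc 2  [load 675/950]
  575 → disc 3 (new)  [load 575/950]
3 discs opened.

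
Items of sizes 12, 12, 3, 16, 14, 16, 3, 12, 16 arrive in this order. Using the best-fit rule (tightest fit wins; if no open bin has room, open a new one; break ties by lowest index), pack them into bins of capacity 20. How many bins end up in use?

  12 → bin 1 (new)  [load 12/20]
  12 → bin 2 (new)  [load 12/20]
  3 → bin 1  [load 15/20]
  16 → bin 3 (new)  [load 16/20]
  14 → bin 4 (new)  [load 14/20]
  16 → bin 5 (new)  [load 16/20]
  3 → bin 3  [load 19/20]
  12 → bin 6 (new)  [load 12/20]
  16 → bin 7 (new)  [load 16/20]
7 bins opened.

7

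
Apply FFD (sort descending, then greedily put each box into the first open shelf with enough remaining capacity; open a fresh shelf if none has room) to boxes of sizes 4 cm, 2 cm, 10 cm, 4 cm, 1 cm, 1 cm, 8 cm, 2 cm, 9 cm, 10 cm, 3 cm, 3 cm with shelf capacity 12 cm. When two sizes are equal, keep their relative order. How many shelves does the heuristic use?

Sorted descending: 10, 10, 9, 8, 4, 4, 3, 3, 2, 2, 1, 1.
  10 → shelf 1 (new)  [load 10/12]
  10 → shelf 2 (new)  [load 10/12]
  9 → shelf 3 (new)  [load 9/12]
  8 → shelf 4 (new)  [load 8/12]
  4 → shelf 4  [load 12/12]
  4 → shelf 5 (new)  [load 4/12]
  3 → shelf 3  [load 12/12]
  3 → shelf 5  [load 7/12]
  2 → shelf 1  [load 12/12]
  2 → shelf 2  [load 12/12]
  1 → shelf 5  [load 8/12]
  1 → shelf 5  [load 9/12]
5 shelves opened.

5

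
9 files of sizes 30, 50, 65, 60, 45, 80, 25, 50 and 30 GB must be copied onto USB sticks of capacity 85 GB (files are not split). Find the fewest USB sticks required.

Total = 80 + 65 + 60 + 50 + 50 + 45 + 30 + 30 + 25 = 435 GB.
Lower bound: ⌈435/85⌉ = 6 USB sticks.
A packing using 6 USB sticks:
  USB stick 1: 80 = 80
  USB stick 2: 65 = 65
  USB stick 3: 60 + 25 = 85
  USB stick 4: 50 + 30 = 80
  USB stick 5: 50 + 30 = 80
  USB stick 6: 45 = 45
This matches the lower bound, so 6 is optimal.

6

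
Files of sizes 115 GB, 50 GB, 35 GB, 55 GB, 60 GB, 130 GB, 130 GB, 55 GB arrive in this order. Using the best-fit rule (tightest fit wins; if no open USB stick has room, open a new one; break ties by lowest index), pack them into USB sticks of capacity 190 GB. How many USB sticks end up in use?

4

  115 → USB stick 1 (new)  [load 115/190]
  50 → USB stick 1  [load 165/190]
  35 → USB stick 2 (new)  [load 35/190]
  55 → USB stick 2  [load 90/190]
  60 → USB stick 2  [load 150/190]
  130 → USB stick 3 (new)  [load 130/190]
  130 → USB stick 4 (new)  [load 130/190]
  55 → USB stick 3  [load 185/190]
4 USB sticks opened.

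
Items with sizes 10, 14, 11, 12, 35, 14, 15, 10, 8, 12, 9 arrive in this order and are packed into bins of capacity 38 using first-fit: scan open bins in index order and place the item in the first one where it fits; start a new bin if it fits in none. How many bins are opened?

  10 → bin 1 (new)  [load 10/38]
  14 → bin 1  [load 24/38]
  11 → bin 1  [load 35/38]
  12 → bin 2 (new)  [load 12/38]
  35 → bin 3 (new)  [load 35/38]
  14 → bin 2  [load 26/38]
  15 → bin 4 (new)  [load 15/38]
  10 → bin 2  [load 36/38]
  8 → bin 4  [load 23/38]
  12 → bin 4  [load 35/38]
  9 → bin 5 (new)  [load 9/38]
5 bins opened.

5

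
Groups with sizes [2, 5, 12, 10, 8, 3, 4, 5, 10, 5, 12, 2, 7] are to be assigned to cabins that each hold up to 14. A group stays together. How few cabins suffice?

Total = 12 + 12 + 10 + 10 + 8 + 7 + 5 + 5 + 5 + 4 + 3 + 2 + 2 = 85.
Lower bound: ⌈85/14⌉ = 7 cabins.
A packing using 7 cabins:
  cabin 1: 12 + 2 = 14
  cabin 2: 12 + 2 = 14
  cabin 3: 10 + 4 = 14
  cabin 4: 10 + 3 = 13
  cabin 5: 8 + 5 = 13
  cabin 6: 7 + 5 = 12
  cabin 7: 5 = 5
This matches the lower bound, so 7 is optimal.

7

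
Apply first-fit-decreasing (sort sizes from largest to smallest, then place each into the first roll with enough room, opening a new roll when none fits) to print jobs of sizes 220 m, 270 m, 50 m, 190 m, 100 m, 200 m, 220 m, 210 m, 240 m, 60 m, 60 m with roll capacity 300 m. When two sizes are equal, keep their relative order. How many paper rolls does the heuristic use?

7

Sorted descending: 270, 240, 220, 220, 210, 200, 190, 100, 60, 60, 50.
  270 → roll 1 (new)  [load 270/300]
  240 → roll 2 (new)  [load 240/300]
  220 → roll 3 (new)  [load 220/300]
  220 → roll 4 (new)  [load 220/300]
  210 → roll 5 (new)  [load 210/300]
  200 → roll 6 (new)  [load 200/300]
  190 → roll 7 (new)  [load 190/300]
  100 → roll 6  [load 300/300]
  60 → roll 2  [load 300/300]
  60 → roll 3  [load 280/300]
  50 → roll 4  [load 270/300]
7 paper rolls opened.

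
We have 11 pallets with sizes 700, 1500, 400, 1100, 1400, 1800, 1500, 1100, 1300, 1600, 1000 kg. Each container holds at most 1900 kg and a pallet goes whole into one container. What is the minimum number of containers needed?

Total = 1800 + 1600 + 1500 + 1500 + 1400 + 1300 + 1100 + 1100 + 1000 + 700 + 400 = 13400 kg.
Lower bound: ⌈13400/1900⌉ = 8 containers.
Also, 9 pallets each exceed 950 kg, and no two of those can share a container, so at least 9 containers are needed.
A packing using 9 containers:
  container 1: 1800 = 1800
  container 2: 1600 = 1600
  container 3: 1500 + 400 = 1900
  container 4: 1500 = 1500
  container 5: 1400 = 1400
  container 6: 1300 = 1300
  container 7: 1100 + 700 = 1800
  container 8: 1100 = 1100
  container 9: 1000 = 1000
This matches the lower bound, so 9 is optimal.

9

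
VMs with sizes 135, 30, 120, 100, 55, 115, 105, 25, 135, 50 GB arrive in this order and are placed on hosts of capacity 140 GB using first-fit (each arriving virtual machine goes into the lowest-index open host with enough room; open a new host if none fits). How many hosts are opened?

  135 → host 1 (new)  [load 135/140]
  30 → host 2 (new)  [load 30/140]
  120 → host 3 (new)  [load 120/140]
  100 → host 2  [load 130/140]
  55 → host 4 (new)  [load 55/140]
  115 → host 5 (new)  [load 115/140]
  105 → host 6 (new)  [load 105/140]
  25 → host 4  [load 80/140]
  135 → host 7 (new)  [load 135/140]
  50 → host 4  [load 130/140]
7 hosts opened.

7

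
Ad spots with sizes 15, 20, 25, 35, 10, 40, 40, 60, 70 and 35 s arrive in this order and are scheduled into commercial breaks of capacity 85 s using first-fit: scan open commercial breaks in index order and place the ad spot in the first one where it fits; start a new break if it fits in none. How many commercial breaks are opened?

5

  15 → break 1 (new)  [load 15/85]
  20 → break 1  [load 35/85]
  25 → break 1  [load 60/85]
  35 → break 2 (new)  [load 35/85]
  10 → break 1  [load 70/85]
  40 → break 2  [load 75/85]
  40 → break 3 (new)  [load 40/85]
  60 → break 4 (new)  [load 60/85]
  70 → break 5 (new)  [load 70/85]
  35 → break 3  [load 75/85]
5 commercial breaks opened.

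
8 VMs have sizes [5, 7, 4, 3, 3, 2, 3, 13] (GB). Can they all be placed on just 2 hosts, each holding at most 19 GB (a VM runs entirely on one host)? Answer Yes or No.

Total = 40 GB; ⌈40/19⌉ = 3.
At least 3 hosts are required, but only 2 are allowed.

No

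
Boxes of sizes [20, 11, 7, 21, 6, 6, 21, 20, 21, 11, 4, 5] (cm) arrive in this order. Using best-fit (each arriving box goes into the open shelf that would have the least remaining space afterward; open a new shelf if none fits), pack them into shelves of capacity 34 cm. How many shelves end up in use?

  20 → shelf 1 (new)  [load 20/34]
  11 → shelf 1  [load 31/34]
  7 → shelf 2 (new)  [load 7/34]
  21 → shelf 2  [load 28/34]
  6 → shelf 2  [load 34/34]
  6 → shelf 3 (new)  [load 6/34]
  21 → shelf 3  [load 27/34]
  20 → shelf 4 (new)  [load 20/34]
  21 → shelf 5 (new)  [load 21/34]
  11 → shelf 5  [load 32/34]
  4 → shelf 3  [load 31/34]
  5 → shelf 4  [load 25/34]
5 shelves opened.

5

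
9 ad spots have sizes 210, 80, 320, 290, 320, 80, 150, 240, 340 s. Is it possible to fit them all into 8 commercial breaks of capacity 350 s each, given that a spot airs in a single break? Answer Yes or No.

A valid assignment using 7 commercial breaks:
  break 1: 340 = 340
  break 2: 320 = 320
  break 3: 320 = 320
  break 4: 290 = 290
  break 5: 240 + 80 = 320
  break 6: 210 + 80 = 290
  break 7: 150 = 150
That uses only 7 ≤ 8, so 8 commercial breaks are enough.

Yes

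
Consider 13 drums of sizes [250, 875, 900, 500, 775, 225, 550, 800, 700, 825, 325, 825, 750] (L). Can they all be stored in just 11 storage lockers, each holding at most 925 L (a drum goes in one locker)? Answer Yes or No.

A valid assignment using 10 storage lockers:
  locker 1: 900 = 900
  locker 2: 875 = 875
  locker 3: 825 = 825
  locker 4: 825 = 825
  locker 5: 800 = 800
  locker 6: 775 = 775
  locker 7: 750 = 750
  locker 8: 700 + 225 = 925
  locker 9: 550 + 325 = 875
  locker 10: 500 + 250 = 750
That uses only 10 ≤ 11, so 11 storage lockers are enough.

Yes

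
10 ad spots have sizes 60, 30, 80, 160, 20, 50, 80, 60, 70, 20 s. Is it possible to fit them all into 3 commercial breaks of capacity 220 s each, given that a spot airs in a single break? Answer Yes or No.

A valid assignment using 3 commercial breaks:
  break 1: 160 + 60 = 220
  break 2: 80 + 80 + 60 = 220
  break 3: 70 + 50 + 30 + 20 + 20 = 190
Every load is within 220 s, so 3 commercial breaks suffice.

Yes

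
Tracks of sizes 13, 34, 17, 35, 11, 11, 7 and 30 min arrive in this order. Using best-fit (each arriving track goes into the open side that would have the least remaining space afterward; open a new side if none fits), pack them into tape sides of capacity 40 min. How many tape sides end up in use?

  13 → side 1 (new)  [load 13/40]
  34 → side 2 (new)  [load 34/40]
  17 → side 1  [load 30/40]
  35 → side 3 (new)  [load 35/40]
  11 → side 4 (new)  [load 11/40]
  11 → side 4  [load 22/40]
  7 → side 1  [load 37/40]
  30 → side 5 (new)  [load 30/40]
5 tape sides opened.

5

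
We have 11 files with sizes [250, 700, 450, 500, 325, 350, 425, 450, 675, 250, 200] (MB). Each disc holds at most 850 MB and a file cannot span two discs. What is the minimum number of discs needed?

7

Total = 700 + 675 + 500 + 450 + 450 + 425 + 350 + 325 + 250 + 250 + 200 = 4575 MB.
Lower bound: ⌈4575/850⌉ = 6 discs.
A packing using 7 discs:
  disc 1: 700 = 700
  disc 2: 675 = 675
  disc 3: 500 + 350 = 850
  disc 4: 450 + 325 = 775
  disc 5: 450 + 250 = 700
  disc 6: 425 + 250 = 675
  disc 7: 200 = 200
No arrangement into 6 discs stays within capacity, so 7 is optimal.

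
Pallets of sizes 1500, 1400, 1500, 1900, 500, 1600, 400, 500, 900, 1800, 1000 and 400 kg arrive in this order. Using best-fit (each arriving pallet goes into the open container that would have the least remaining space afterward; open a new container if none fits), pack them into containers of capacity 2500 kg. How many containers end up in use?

  1500 → container 1 (new)  [load 1500/2500]
  1400 → container 2 (new)  [load 1400/2500]
  1500 → container 3 (new)  [load 1500/2500]
  1900 → container 4 (new)  [load 1900/2500]
  500 → container 4  [load 2400/2500]
  1600 → container 5 (new)  [load 1600/2500]
  400 → container 5  [load 2000/2500]
  500 → container 5  [load 2500/2500]
  900 → container 1  [load 2400/2500]
  1800 → container 6 (new)  [load 1800/2500]
  1000 → container 3  [load 2500/2500]
  400 → container 6  [load 2200/2500]
6 containers opened.

6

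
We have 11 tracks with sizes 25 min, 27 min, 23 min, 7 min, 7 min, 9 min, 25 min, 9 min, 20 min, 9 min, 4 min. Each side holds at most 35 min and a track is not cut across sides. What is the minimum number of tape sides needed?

5

Total = 27 + 25 + 25 + 23 + 20 + 9 + 9 + 9 + 7 + 7 + 4 = 165 min.
Lower bound: ⌈165/35⌉ = 5 tape sides.
A packing using 5 tape sides:
  side 1: 27 + 7 = 34
  side 2: 25 + 9 = 34
  side 3: 25 + 9 = 34
  side 4: 23 + 9 = 32
  side 5: 20 + 7 + 4 = 31
This matches the lower bound, so 5 is optimal.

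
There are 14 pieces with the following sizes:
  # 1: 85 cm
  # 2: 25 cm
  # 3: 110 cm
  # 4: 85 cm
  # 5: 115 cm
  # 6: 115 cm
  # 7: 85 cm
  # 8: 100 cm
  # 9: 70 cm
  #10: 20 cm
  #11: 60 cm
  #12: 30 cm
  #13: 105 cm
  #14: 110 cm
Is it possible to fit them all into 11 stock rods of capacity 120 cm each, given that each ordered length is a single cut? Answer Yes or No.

Yes

A valid assignment using 11 stock rods:
  stock rod 1: 115 = 115
  stock rod 2: 115 = 115
  stock rod 3: 110 = 110
  stock rod 4: 110 = 110
  stock rod 5: 105 = 105
  stock rod 6: 100 + 20 = 120
  stock rod 7: 85 + 30 = 115
  stock rod 8: 85 + 25 = 110
  stock rod 9: 85 = 85
  stock rod 10: 70 = 70
  stock rod 11: 60 = 60
Every load is within 120 cm, so 11 stock rods suffice.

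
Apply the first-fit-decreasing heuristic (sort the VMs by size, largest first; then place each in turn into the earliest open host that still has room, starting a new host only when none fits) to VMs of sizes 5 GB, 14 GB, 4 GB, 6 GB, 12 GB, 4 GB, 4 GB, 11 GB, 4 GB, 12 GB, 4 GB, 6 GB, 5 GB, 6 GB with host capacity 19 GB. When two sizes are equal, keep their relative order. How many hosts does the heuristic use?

6

Sorted descending: 14, 12, 12, 11, 6, 6, 6, 5, 5, 4, 4, 4, 4, 4.
  14 → host 1 (new)  [load 14/19]
  12 → host 2 (new)  [load 12/19]
  12 → host 3 (new)  [load 12/19]
  11 → host 4 (new)  [load 11/19]
  6 → host 2  [load 18/19]
  6 → host 3  [load 18/19]
  6 → host 4  [load 17/19]
  5 → host 1  [load 19/19]
  5 → host 5 (new)  [load 5/19]
  4 → host 5  [load 9/19]
  4 → host 5  [load 13/19]
  4 → host 5  [load 17/19]
  4 → host 6 (new)  [load 4/19]
  4 → host 6  [load 8/19]
6 hosts opened.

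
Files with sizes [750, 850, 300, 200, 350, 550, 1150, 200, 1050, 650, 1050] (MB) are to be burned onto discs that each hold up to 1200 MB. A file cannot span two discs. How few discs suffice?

Total = 1150 + 1050 + 1050 + 850 + 750 + 650 + 550 + 350 + 300 + 200 + 200 = 7100 MB.
Lower bound: ⌈7100/1200⌉ = 6 discs.
A packing using 7 discs:
  disc 1: 1150 = 1150
  disc 2: 1050 = 1050
  disc 3: 1050 = 1050
  disc 4: 850 + 350 = 1200
  disc 5: 750 + 300 = 1050
  disc 6: 650 + 550 = 1200
  disc 7: 200 + 200 = 400
No arrangement into 6 discs stays within capacity, so 7 is optimal.

7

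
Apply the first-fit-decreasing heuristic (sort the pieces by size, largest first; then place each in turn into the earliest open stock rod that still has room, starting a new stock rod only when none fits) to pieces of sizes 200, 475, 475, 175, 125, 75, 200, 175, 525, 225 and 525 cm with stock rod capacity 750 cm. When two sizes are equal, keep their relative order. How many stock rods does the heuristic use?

Sorted descending: 525, 525, 475, 475, 225, 200, 200, 175, 175, 125, 75.
  525 → stock rod 1 (new)  [load 525/750]
  525 → stock rod 2 (new)  [load 525/750]
  475 → stock rod 3 (new)  [load 475/750]
  475 → stock rod 4 (new)  [load 475/750]
  225 → stock rod 1  [load 750/750]
  200 → stock rod 2  [load 725/750]
  200 → stock rod 3  [load 675/750]
  175 → stock rod 4  [load 650/750]
  175 → stock rod 5 (new)  [load 175/750]
  125 → stock rod 5  [load 300/750]
  75 → stock rod 3  [load 750/750]
5 stock rods opened.

5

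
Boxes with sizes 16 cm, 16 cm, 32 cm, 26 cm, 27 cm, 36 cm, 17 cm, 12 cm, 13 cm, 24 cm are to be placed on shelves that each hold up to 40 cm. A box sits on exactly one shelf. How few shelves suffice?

Total = 36 + 32 + 27 + 26 + 24 + 17 + 16 + 16 + 13 + 12 = 219 cm.
Lower bound: ⌈219/40⌉ = 6 shelves.
A packing using 6 shelves:
  shelf 1: 36 = 36
  shelf 2: 32 = 32
  shelf 3: 27 + 13 = 40
  shelf 4: 26 + 12 = 38
  shelf 5: 24 + 16 = 40
  shelf 6: 17 + 16 = 33
This matches the lower bound, so 6 is optimal.

6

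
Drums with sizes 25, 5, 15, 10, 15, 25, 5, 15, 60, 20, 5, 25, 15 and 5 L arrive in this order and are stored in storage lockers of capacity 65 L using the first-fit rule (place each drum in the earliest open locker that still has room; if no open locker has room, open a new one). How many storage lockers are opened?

  25 → locker 1 (new)  [load 25/65]
  5 → locker 1  [load 30/65]
  15 → locker 1  [load 45/65]
  10 → locker 1  [load 55/65]
  15 → locker 2 (new)  [load 15/65]
  25 → locker 2  [load 40/65]
  5 → locker 1  [load 60/65]
  15 → locker 2  [load 55/65]
  60 → locker 3 (new)  [load 60/65]
  20 → locker 4 (new)  [load 20/65]
  5 → locker 1  [load 65/65]
  25 → locker 4  [load 45/65]
  15 → locker 4  [load 60/65]
  5 → locker 2  [load 60/65]
4 storage lockers opened.

4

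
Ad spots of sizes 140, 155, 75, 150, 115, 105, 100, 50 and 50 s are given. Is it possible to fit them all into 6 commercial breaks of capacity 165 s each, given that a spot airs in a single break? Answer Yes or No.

Total = 940 s; ⌈940/165⌉ = 6.
The bound of 6 does not rule out 6, but exhaustive search shows no assignment into 6 commercial breaks of capacity 165 s exists — the minimum is 7.

No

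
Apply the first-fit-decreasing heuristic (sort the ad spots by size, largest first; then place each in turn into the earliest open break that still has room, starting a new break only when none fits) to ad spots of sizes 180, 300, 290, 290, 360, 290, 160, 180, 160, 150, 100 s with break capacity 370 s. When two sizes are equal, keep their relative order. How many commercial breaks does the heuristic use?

Sorted descending: 360, 300, 290, 290, 290, 180, 180, 160, 160, 150, 100.
  360 → break 1 (new)  [load 360/370]
  300 → break 2 (new)  [load 300/370]
  290 → break 3 (new)  [load 290/370]
  290 → break 4 (new)  [load 290/370]
  290 → break 5 (new)  [load 290/370]
  180 → break 6 (new)  [load 180/370]
  180 → break 6  [load 360/370]
  160 → break 7 (new)  [load 160/370]
  160 → break 7  [load 320/370]
  150 → break 8 (new)  [load 150/370]
  100 → break 8  [load 250/370]
8 commercial breaks opened.

8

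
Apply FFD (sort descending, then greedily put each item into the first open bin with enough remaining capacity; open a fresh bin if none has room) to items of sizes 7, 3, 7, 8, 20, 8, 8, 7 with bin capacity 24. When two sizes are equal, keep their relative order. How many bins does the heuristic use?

3

Sorted descending: 20, 8, 8, 8, 7, 7, 7, 3.
  20 → bin 1 (new)  [load 20/24]
  8 → bin 2 (new)  [load 8/24]
  8 → bin 2  [load 16/24]
  8 → bin 2  [load 24/24]
  7 → bin 3 (new)  [load 7/24]
  7 → bin 3  [load 14/24]
  7 → bin 3  [load 21/24]
  3 → bin 1  [load 23/24]
3 bins opened.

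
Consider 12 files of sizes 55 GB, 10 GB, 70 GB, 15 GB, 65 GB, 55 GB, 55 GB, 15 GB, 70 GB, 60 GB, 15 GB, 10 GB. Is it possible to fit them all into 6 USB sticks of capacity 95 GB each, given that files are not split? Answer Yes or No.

Total = 495 GB; ⌈495/95⌉ = 6.
7 files each exceed half the capacity and cannot share a USB stick, forcing at least 7 USB sticks.
At least 7 USB sticks are required, but only 6 are allowed.

No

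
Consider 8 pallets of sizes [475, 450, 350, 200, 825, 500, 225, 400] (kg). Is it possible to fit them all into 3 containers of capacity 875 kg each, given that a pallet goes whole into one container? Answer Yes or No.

No

Total = 3425 kg; ⌈3425/875⌉ = 4.
At least 4 containers are required, but only 3 are allowed.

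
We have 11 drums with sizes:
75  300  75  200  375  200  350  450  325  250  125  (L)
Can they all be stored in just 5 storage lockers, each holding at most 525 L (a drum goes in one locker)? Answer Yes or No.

No

Total = 2725 L; ⌈2725/525⌉ = 6.
At least 6 storage lockers are required, but only 5 are allowed.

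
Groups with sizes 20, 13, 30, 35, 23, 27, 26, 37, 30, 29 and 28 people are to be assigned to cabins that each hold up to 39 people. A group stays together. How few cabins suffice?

Total = 37 + 35 + 30 + 30 + 29 + 28 + 27 + 26 + 23 + 20 + 13 = 298 people.
Lower bound: ⌈298/39⌉ = 8 cabins.
Also, 10 groups each exceed 39/2 people, and no two of those can share a cabin, so at least 10 cabins are needed.
A packing using 10 cabins:
  cabin 1: 37 = 37
  cabin 2: 35 = 35
  cabin 3: 30 = 30
  cabin 4: 30 = 30
  cabin 5: 29 = 29
  cabin 6: 28 = 28
  cabin 7: 27 = 27
  cabin 8: 26 + 13 = 39
  cabin 9: 23 = 23
  cabin 10: 20 = 20
This matches the lower bound, so 10 is optimal.

10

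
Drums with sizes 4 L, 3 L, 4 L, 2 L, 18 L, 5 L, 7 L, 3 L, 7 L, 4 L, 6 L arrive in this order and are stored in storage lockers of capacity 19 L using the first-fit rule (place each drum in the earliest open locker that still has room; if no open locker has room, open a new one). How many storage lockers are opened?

4

  4 → locker 1 (new)  [load 4/19]
  3 → locker 1  [load 7/19]
  4 → locker 1  [load 11/19]
  2 → locker 1  [load 13/19]
  18 → locker 2 (new)  [load 18/19]
  5 → locker 1  [load 18/19]
  7 → locker 3 (new)  [load 7/19]
  3 → locker 3  [load 10/19]
  7 → locker 3  [load 17/19]
  4 → locker 4 (new)  [load 4/19]
  6 → locker 4  [load 10/19]
4 storage lockers opened.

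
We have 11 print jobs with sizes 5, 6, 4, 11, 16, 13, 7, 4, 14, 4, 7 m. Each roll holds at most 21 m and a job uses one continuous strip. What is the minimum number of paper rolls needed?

Total = 16 + 14 + 13 + 11 + 7 + 7 + 6 + 5 + 4 + 4 + 4 = 91 m.
Lower bound: ⌈91/21⌉ = 5 paper rolls.
A packing using 5 paper rolls:
  roll 1: 16 + 5 = 21
  roll 2: 14 + 7 = 21
  roll 3: 13 + 7 = 20
  roll 4: 11 + 6 + 4 = 21
  roll 5: 4 + 4 = 8
This matches the lower bound, so 5 is optimal.

5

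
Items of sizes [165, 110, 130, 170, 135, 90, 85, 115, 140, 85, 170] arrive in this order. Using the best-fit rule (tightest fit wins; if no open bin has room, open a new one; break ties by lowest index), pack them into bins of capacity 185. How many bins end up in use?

10

  165 → bin 1 (new)  [load 165/185]
  110 → bin 2 (new)  [load 110/185]
  130 → bin 3 (new)  [load 130/185]
  170 → bin 4 (new)  [load 170/185]
  135 → bin 5 (new)  [load 135/185]
  90 → bin 6 (new)  [load 90/185]
  85 → bin 6  [load 175/185]
  115 → bin 7 (new)  [load 115/185]
  140 → bin 8 (new)  [load 140/185]
  85 → bin 9 (new)  [load 85/185]
  170 → bin 10 (new)  [load 170/185]
10 bins opened.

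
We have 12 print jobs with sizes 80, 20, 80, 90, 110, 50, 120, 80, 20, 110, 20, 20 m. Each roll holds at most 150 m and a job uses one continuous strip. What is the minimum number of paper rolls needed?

Total = 120 + 110 + 110 + 90 + 80 + 80 + 80 + 50 + 20 + 20 + 20 + 20 = 800 m.
Lower bound: ⌈800/150⌉ = 6 paper rolls.
Also, 7 print jobs each exceed 75 m, and no two of those can share a roll, so at least 7 paper rolls are needed.
A packing using 7 paper rolls:
  roll 1: 120 + 20 = 140
  roll 2: 110 + 20 + 20 = 150
  roll 3: 110 + 20 = 130
  roll 4: 90 + 50 = 140
  roll 5: 80 = 80
  roll 6: 80 = 80
  roll 7: 80 = 80
This matches the lower bound, so 7 is optimal.

7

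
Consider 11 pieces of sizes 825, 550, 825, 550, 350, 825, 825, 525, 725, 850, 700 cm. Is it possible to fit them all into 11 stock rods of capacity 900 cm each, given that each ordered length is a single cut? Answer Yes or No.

A valid assignment using 10 stock rods:
  stock rod 1: 850 = 850
  stock rod 2: 825 = 825
  stock rod 3: 825 = 825
  stock rod 4: 825 = 825
  stock rod 5: 825 = 825
  stock rod 6: 725 = 725
  stock rod 7: 700 = 700
  stock rod 8: 550 + 350 = 900
  stock rod 9: 550 = 550
  stock rod 10: 525 = 525
That uses only 10 ≤ 11, so 11 stock rods are enough.

Yes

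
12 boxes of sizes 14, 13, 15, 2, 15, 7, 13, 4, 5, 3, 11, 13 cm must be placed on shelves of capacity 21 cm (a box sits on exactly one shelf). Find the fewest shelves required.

Total = 15 + 15 + 14 + 13 + 13 + 13 + 11 + 7 + 5 + 4 + 3 + 2 = 115 cm.
Lower bound: ⌈115/21⌉ = 6 shelves.
Also, 7 boxes each exceed 21/2 cm, and no two of those can share a shelf, so at least 7 shelves are needed.
A packing using 7 shelves:
  shelf 1: 15 + 5 = 20
  shelf 2: 15 + 4 + 2 = 21
  shelf 3: 14 + 7 = 21
  shelf 4: 13 + 3 = 16
  shelf 5: 13 = 13
  shelf 6: 13 = 13
  shelf 7: 11 = 11
This matches the lower bound, so 7 is optimal.

7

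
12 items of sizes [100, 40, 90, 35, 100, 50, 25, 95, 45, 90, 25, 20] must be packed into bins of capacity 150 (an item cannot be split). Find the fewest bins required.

Total = 100 + 100 + 95 + 90 + 90 + 50 + 45 + 40 + 35 + 25 + 25 + 20 = 715.
Lower bound: ⌈715/150⌉ = 5 bins.
A packing using 5 bins:
  bin 1: 100 + 50 = 150
  bin 2: 100 + 45 = 145
  bin 3: 95 + 40 = 135
  bin 4: 90 + 35 + 25 = 150
  bin 5: 90 + 25 + 20 = 135
This matches the lower bound, so 5 is optimal.

5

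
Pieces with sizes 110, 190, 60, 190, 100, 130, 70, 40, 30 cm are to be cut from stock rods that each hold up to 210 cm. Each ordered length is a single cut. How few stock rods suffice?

5

Total = 190 + 190 + 130 + 110 + 100 + 70 + 60 + 40 + 30 = 920 cm.
Lower bound: ⌈920/210⌉ = 5 stock rods.
A packing using 5 stock rods:
  stock rod 1: 190 = 190
  stock rod 2: 190 = 190
  stock rod 3: 130 + 70 = 200
  stock rod 4: 110 + 100 = 210
  stock rod 5: 60 + 40 + 30 = 130
This matches the lower bound, so 5 is optimal.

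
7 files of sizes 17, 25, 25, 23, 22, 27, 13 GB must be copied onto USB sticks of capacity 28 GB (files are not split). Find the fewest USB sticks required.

7

Total = 27 + 25 + 25 + 23 + 22 + 17 + 13 = 152 GB.
Lower bound: ⌈152/28⌉ = 6 USB sticks.
A packing using 7 USB sticks:
  USB stick 1: 27 = 27
  USB stick 2: 25 = 25
  USB stick 3: 25 = 25
  USB stick 4: 23 = 23
  USB stick 5: 22 = 22
  USB stick 6: 17 = 17
  USB stick 7: 13 = 13
No arrangement into 6 USB sticks stays within capacity, so 7 is optimal.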